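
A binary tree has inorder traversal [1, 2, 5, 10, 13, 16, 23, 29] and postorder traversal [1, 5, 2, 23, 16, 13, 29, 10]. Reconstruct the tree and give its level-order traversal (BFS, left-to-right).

Inorder:   [1, 2, 5, 10, 13, 16, 23, 29]
Postorder: [1, 5, 2, 23, 16, 13, 29, 10]
Algorithm: postorder visits root last, so walk postorder right-to-left;
each value is the root of the current inorder slice — split it at that
value, recurse on the right subtree first, then the left.
Recursive splits:
  root=10; inorder splits into left=[1, 2, 5], right=[13, 16, 23, 29]
  root=29; inorder splits into left=[13, 16, 23], right=[]
  root=13; inorder splits into left=[], right=[16, 23]
  root=16; inorder splits into left=[], right=[23]
  root=23; inorder splits into left=[], right=[]
  root=2; inorder splits into left=[1], right=[5]
  root=5; inorder splits into left=[], right=[]
  root=1; inorder splits into left=[], right=[]
Reconstructed level-order: [10, 2, 29, 1, 5, 13, 16, 23]


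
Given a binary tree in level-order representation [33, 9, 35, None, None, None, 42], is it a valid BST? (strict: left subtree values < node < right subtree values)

Level-order array: [33, 9, 35, None, None, None, 42]
Validate using subtree bounds (lo, hi): at each node, require lo < value < hi,
then recurse left with hi=value and right with lo=value.
Preorder trace (stopping at first violation):
  at node 33 with bounds (-inf, +inf): OK
  at node 9 with bounds (-inf, 33): OK
  at node 35 with bounds (33, +inf): OK
  at node 42 with bounds (35, +inf): OK
No violation found at any node.
Result: Valid BST


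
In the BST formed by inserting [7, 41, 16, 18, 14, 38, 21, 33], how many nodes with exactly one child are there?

Tree built from: [7, 41, 16, 18, 14, 38, 21, 33]
Tree (level-order array): [7, None, 41, 16, None, 14, 18, None, None, None, 38, 21, None, None, 33]
Rule: These are nodes with exactly 1 non-null child.
Per-node child counts:
  node 7: 1 child(ren)
  node 41: 1 child(ren)
  node 16: 2 child(ren)
  node 14: 0 child(ren)
  node 18: 1 child(ren)
  node 38: 1 child(ren)
  node 21: 1 child(ren)
  node 33: 0 child(ren)
Matching nodes: [7, 41, 18, 38, 21]
Count of nodes with exactly one child: 5


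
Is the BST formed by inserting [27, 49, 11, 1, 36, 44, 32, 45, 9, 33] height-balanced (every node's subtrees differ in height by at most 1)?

Tree (level-order array): [27, 11, 49, 1, None, 36, None, None, 9, 32, 44, None, None, None, 33, None, 45]
Definition: a tree is height-balanced if, at every node, |h(left) - h(right)| <= 1 (empty subtree has height -1).
Bottom-up per-node check:
  node 9: h_left=-1, h_right=-1, diff=0 [OK], height=0
  node 1: h_left=-1, h_right=0, diff=1 [OK], height=1
  node 11: h_left=1, h_right=-1, diff=2 [FAIL (|1--1|=2 > 1)], height=2
  node 33: h_left=-1, h_right=-1, diff=0 [OK], height=0
  node 32: h_left=-1, h_right=0, diff=1 [OK], height=1
  node 45: h_left=-1, h_right=-1, diff=0 [OK], height=0
  node 44: h_left=-1, h_right=0, diff=1 [OK], height=1
  node 36: h_left=1, h_right=1, diff=0 [OK], height=2
  node 49: h_left=2, h_right=-1, diff=3 [FAIL (|2--1|=3 > 1)], height=3
  node 27: h_left=2, h_right=3, diff=1 [OK], height=4
Node 11 violates the condition: |1 - -1| = 2 > 1.
Result: Not balanced


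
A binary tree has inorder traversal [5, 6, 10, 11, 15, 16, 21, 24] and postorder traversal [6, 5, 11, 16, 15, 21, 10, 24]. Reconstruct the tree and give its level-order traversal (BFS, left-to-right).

Inorder:   [5, 6, 10, 11, 15, 16, 21, 24]
Postorder: [6, 5, 11, 16, 15, 21, 10, 24]
Algorithm: postorder visits root last, so walk postorder right-to-left;
each value is the root of the current inorder slice — split it at that
value, recurse on the right subtree first, then the left.
Recursive splits:
  root=24; inorder splits into left=[5, 6, 10, 11, 15, 16, 21], right=[]
  root=10; inorder splits into left=[5, 6], right=[11, 15, 16, 21]
  root=21; inorder splits into left=[11, 15, 16], right=[]
  root=15; inorder splits into left=[11], right=[16]
  root=16; inorder splits into left=[], right=[]
  root=11; inorder splits into left=[], right=[]
  root=5; inorder splits into left=[], right=[6]
  root=6; inorder splits into left=[], right=[]
Reconstructed level-order: [24, 10, 5, 21, 6, 15, 11, 16]


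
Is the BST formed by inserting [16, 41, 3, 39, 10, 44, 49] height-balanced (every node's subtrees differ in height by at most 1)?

Tree (level-order array): [16, 3, 41, None, 10, 39, 44, None, None, None, None, None, 49]
Definition: a tree is height-balanced if, at every node, |h(left) - h(right)| <= 1 (empty subtree has height -1).
Bottom-up per-node check:
  node 10: h_left=-1, h_right=-1, diff=0 [OK], height=0
  node 3: h_left=-1, h_right=0, diff=1 [OK], height=1
  node 39: h_left=-1, h_right=-1, diff=0 [OK], height=0
  node 49: h_left=-1, h_right=-1, diff=0 [OK], height=0
  node 44: h_left=-1, h_right=0, diff=1 [OK], height=1
  node 41: h_left=0, h_right=1, diff=1 [OK], height=2
  node 16: h_left=1, h_right=2, diff=1 [OK], height=3
All nodes satisfy the balance condition.
Result: Balanced


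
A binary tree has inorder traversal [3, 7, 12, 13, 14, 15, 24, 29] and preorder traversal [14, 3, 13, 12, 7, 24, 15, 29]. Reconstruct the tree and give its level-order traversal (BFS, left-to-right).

Inorder:  [3, 7, 12, 13, 14, 15, 24, 29]
Preorder: [14, 3, 13, 12, 7, 24, 15, 29]
Algorithm: preorder visits root first, so consume preorder in order;
for each root, split the current inorder slice at that value into
left-subtree inorder and right-subtree inorder, then recurse.
Recursive splits:
  root=14; inorder splits into left=[3, 7, 12, 13], right=[15, 24, 29]
  root=3; inorder splits into left=[], right=[7, 12, 13]
  root=13; inorder splits into left=[7, 12], right=[]
  root=12; inorder splits into left=[7], right=[]
  root=7; inorder splits into left=[], right=[]
  root=24; inorder splits into left=[15], right=[29]
  root=15; inorder splits into left=[], right=[]
  root=29; inorder splits into left=[], right=[]
Reconstructed level-order: [14, 3, 24, 13, 15, 29, 12, 7]


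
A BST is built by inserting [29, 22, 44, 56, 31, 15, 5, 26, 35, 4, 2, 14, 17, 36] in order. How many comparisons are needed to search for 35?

Search path for 35: 29 -> 44 -> 31 -> 35
Found: True
Comparisons: 4


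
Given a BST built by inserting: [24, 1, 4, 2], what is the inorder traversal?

Tree insertion order: [24, 1, 4, 2]
Tree (level-order array): [24, 1, None, None, 4, 2]
Inorder traversal: [1, 2, 4, 24]


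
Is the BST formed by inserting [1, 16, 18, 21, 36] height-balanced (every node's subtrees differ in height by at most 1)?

Tree (level-order array): [1, None, 16, None, 18, None, 21, None, 36]
Definition: a tree is height-balanced if, at every node, |h(left) - h(right)| <= 1 (empty subtree has height -1).
Bottom-up per-node check:
  node 36: h_left=-1, h_right=-1, diff=0 [OK], height=0
  node 21: h_left=-1, h_right=0, diff=1 [OK], height=1
  node 18: h_left=-1, h_right=1, diff=2 [FAIL (|-1-1|=2 > 1)], height=2
  node 16: h_left=-1, h_right=2, diff=3 [FAIL (|-1-2|=3 > 1)], height=3
  node 1: h_left=-1, h_right=3, diff=4 [FAIL (|-1-3|=4 > 1)], height=4
Node 18 violates the condition: |-1 - 1| = 2 > 1.
Result: Not balanced


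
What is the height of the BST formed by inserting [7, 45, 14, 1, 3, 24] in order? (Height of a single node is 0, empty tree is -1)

Insertion order: [7, 45, 14, 1, 3, 24]
Tree (level-order array): [7, 1, 45, None, 3, 14, None, None, None, None, 24]
Compute height bottom-up (empty subtree = -1):
  height(3) = 1 + max(-1, -1) = 0
  height(1) = 1 + max(-1, 0) = 1
  height(24) = 1 + max(-1, -1) = 0
  height(14) = 1 + max(-1, 0) = 1
  height(45) = 1 + max(1, -1) = 2
  height(7) = 1 + max(1, 2) = 3
Height = 3


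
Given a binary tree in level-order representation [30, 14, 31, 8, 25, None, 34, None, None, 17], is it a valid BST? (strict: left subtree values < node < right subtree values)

Level-order array: [30, 14, 31, 8, 25, None, 34, None, None, 17]
Validate using subtree bounds (lo, hi): at each node, require lo < value < hi,
then recurse left with hi=value and right with lo=value.
Preorder trace (stopping at first violation):
  at node 30 with bounds (-inf, +inf): OK
  at node 14 with bounds (-inf, 30): OK
  at node 8 with bounds (-inf, 14): OK
  at node 25 with bounds (14, 30): OK
  at node 17 with bounds (14, 25): OK
  at node 31 with bounds (30, +inf): OK
  at node 34 with bounds (31, +inf): OK
No violation found at any node.
Result: Valid BST


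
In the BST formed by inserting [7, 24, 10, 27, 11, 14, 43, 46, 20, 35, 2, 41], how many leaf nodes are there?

Tree built from: [7, 24, 10, 27, 11, 14, 43, 46, 20, 35, 2, 41]
Tree (level-order array): [7, 2, 24, None, None, 10, 27, None, 11, None, 43, None, 14, 35, 46, None, 20, None, 41]
Rule: A leaf has 0 children.
Per-node child counts:
  node 7: 2 child(ren)
  node 2: 0 child(ren)
  node 24: 2 child(ren)
  node 10: 1 child(ren)
  node 11: 1 child(ren)
  node 14: 1 child(ren)
  node 20: 0 child(ren)
  node 27: 1 child(ren)
  node 43: 2 child(ren)
  node 35: 1 child(ren)
  node 41: 0 child(ren)
  node 46: 0 child(ren)
Matching nodes: [2, 20, 41, 46]
Count of leaf nodes: 4


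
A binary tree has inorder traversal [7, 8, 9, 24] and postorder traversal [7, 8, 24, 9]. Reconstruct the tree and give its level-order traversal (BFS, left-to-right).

Inorder:   [7, 8, 9, 24]
Postorder: [7, 8, 24, 9]
Algorithm: postorder visits root last, so walk postorder right-to-left;
each value is the root of the current inorder slice — split it at that
value, recurse on the right subtree first, then the left.
Recursive splits:
  root=9; inorder splits into left=[7, 8], right=[24]
  root=24; inorder splits into left=[], right=[]
  root=8; inorder splits into left=[7], right=[]
  root=7; inorder splits into left=[], right=[]
Reconstructed level-order: [9, 8, 24, 7]


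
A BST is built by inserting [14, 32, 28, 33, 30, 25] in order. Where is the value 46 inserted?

Starting tree (level order): [14, None, 32, 28, 33, 25, 30]
Insertion path: 14 -> 32 -> 33
Result: insert 46 as right child of 33
Final tree (level order): [14, None, 32, 28, 33, 25, 30, None, 46]


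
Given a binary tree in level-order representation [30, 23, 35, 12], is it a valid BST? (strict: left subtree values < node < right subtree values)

Level-order array: [30, 23, 35, 12]
Validate using subtree bounds (lo, hi): at each node, require lo < value < hi,
then recurse left with hi=value and right with lo=value.
Preorder trace (stopping at first violation):
  at node 30 with bounds (-inf, +inf): OK
  at node 23 with bounds (-inf, 30): OK
  at node 12 with bounds (-inf, 23): OK
  at node 35 with bounds (30, +inf): OK
No violation found at any node.
Result: Valid BST


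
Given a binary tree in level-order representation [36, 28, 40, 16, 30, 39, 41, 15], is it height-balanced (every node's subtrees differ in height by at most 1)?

Tree (level-order array): [36, 28, 40, 16, 30, 39, 41, 15]
Definition: a tree is height-balanced if, at every node, |h(left) - h(right)| <= 1 (empty subtree has height -1).
Bottom-up per-node check:
  node 15: h_left=-1, h_right=-1, diff=0 [OK], height=0
  node 16: h_left=0, h_right=-1, diff=1 [OK], height=1
  node 30: h_left=-1, h_right=-1, diff=0 [OK], height=0
  node 28: h_left=1, h_right=0, diff=1 [OK], height=2
  node 39: h_left=-1, h_right=-1, diff=0 [OK], height=0
  node 41: h_left=-1, h_right=-1, diff=0 [OK], height=0
  node 40: h_left=0, h_right=0, diff=0 [OK], height=1
  node 36: h_left=2, h_right=1, diff=1 [OK], height=3
All nodes satisfy the balance condition.
Result: Balanced


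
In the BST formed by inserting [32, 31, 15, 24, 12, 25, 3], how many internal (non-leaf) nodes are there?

Tree built from: [32, 31, 15, 24, 12, 25, 3]
Tree (level-order array): [32, 31, None, 15, None, 12, 24, 3, None, None, 25]
Rule: An internal node has at least one child.
Per-node child counts:
  node 32: 1 child(ren)
  node 31: 1 child(ren)
  node 15: 2 child(ren)
  node 12: 1 child(ren)
  node 3: 0 child(ren)
  node 24: 1 child(ren)
  node 25: 0 child(ren)
Matching nodes: [32, 31, 15, 12, 24]
Count of internal (non-leaf) nodes: 5


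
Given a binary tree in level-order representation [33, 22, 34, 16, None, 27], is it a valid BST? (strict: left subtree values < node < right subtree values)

Level-order array: [33, 22, 34, 16, None, 27]
Validate using subtree bounds (lo, hi): at each node, require lo < value < hi,
then recurse left with hi=value and right with lo=value.
Preorder trace (stopping at first violation):
  at node 33 with bounds (-inf, +inf): OK
  at node 22 with bounds (-inf, 33): OK
  at node 16 with bounds (-inf, 22): OK
  at node 34 with bounds (33, +inf): OK
  at node 27 with bounds (33, 34): VIOLATION
Node 27 violates its bound: not (33 < 27 < 34).
Result: Not a valid BST


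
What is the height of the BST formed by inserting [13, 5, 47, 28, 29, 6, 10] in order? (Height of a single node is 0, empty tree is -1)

Insertion order: [13, 5, 47, 28, 29, 6, 10]
Tree (level-order array): [13, 5, 47, None, 6, 28, None, None, 10, None, 29]
Compute height bottom-up (empty subtree = -1):
  height(10) = 1 + max(-1, -1) = 0
  height(6) = 1 + max(-1, 0) = 1
  height(5) = 1 + max(-1, 1) = 2
  height(29) = 1 + max(-1, -1) = 0
  height(28) = 1 + max(-1, 0) = 1
  height(47) = 1 + max(1, -1) = 2
  height(13) = 1 + max(2, 2) = 3
Height = 3


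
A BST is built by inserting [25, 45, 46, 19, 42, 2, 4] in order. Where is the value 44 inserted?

Starting tree (level order): [25, 19, 45, 2, None, 42, 46, None, 4]
Insertion path: 25 -> 45 -> 42
Result: insert 44 as right child of 42
Final tree (level order): [25, 19, 45, 2, None, 42, 46, None, 4, None, 44]


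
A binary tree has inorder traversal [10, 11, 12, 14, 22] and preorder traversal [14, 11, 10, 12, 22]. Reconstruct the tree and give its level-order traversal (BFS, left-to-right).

Inorder:  [10, 11, 12, 14, 22]
Preorder: [14, 11, 10, 12, 22]
Algorithm: preorder visits root first, so consume preorder in order;
for each root, split the current inorder slice at that value into
left-subtree inorder and right-subtree inorder, then recurse.
Recursive splits:
  root=14; inorder splits into left=[10, 11, 12], right=[22]
  root=11; inorder splits into left=[10], right=[12]
  root=10; inorder splits into left=[], right=[]
  root=12; inorder splits into left=[], right=[]
  root=22; inorder splits into left=[], right=[]
Reconstructed level-order: [14, 11, 22, 10, 12]


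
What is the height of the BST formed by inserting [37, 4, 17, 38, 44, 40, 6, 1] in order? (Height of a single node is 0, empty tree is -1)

Insertion order: [37, 4, 17, 38, 44, 40, 6, 1]
Tree (level-order array): [37, 4, 38, 1, 17, None, 44, None, None, 6, None, 40]
Compute height bottom-up (empty subtree = -1):
  height(1) = 1 + max(-1, -1) = 0
  height(6) = 1 + max(-1, -1) = 0
  height(17) = 1 + max(0, -1) = 1
  height(4) = 1 + max(0, 1) = 2
  height(40) = 1 + max(-1, -1) = 0
  height(44) = 1 + max(0, -1) = 1
  height(38) = 1 + max(-1, 1) = 2
  height(37) = 1 + max(2, 2) = 3
Height = 3


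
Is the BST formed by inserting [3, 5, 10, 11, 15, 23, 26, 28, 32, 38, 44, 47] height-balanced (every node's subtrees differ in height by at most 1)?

Tree (level-order array): [3, None, 5, None, 10, None, 11, None, 15, None, 23, None, 26, None, 28, None, 32, None, 38, None, 44, None, 47]
Definition: a tree is height-balanced if, at every node, |h(left) - h(right)| <= 1 (empty subtree has height -1).
Bottom-up per-node check:
  node 47: h_left=-1, h_right=-1, diff=0 [OK], height=0
  node 44: h_left=-1, h_right=0, diff=1 [OK], height=1
  node 38: h_left=-1, h_right=1, diff=2 [FAIL (|-1-1|=2 > 1)], height=2
  node 32: h_left=-1, h_right=2, diff=3 [FAIL (|-1-2|=3 > 1)], height=3
  node 28: h_left=-1, h_right=3, diff=4 [FAIL (|-1-3|=4 > 1)], height=4
  node 26: h_left=-1, h_right=4, diff=5 [FAIL (|-1-4|=5 > 1)], height=5
  node 23: h_left=-1, h_right=5, diff=6 [FAIL (|-1-5|=6 > 1)], height=6
  node 15: h_left=-1, h_right=6, diff=7 [FAIL (|-1-6|=7 > 1)], height=7
  node 11: h_left=-1, h_right=7, diff=8 [FAIL (|-1-7|=8 > 1)], height=8
  node 10: h_left=-1, h_right=8, diff=9 [FAIL (|-1-8|=9 > 1)], height=9
  node 5: h_left=-1, h_right=9, diff=10 [FAIL (|-1-9|=10 > 1)], height=10
  node 3: h_left=-1, h_right=10, diff=11 [FAIL (|-1-10|=11 > 1)], height=11
Node 38 violates the condition: |-1 - 1| = 2 > 1.
Result: Not balanced


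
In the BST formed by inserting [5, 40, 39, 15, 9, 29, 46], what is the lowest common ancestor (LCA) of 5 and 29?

Tree insertion order: [5, 40, 39, 15, 9, 29, 46]
Tree (level-order array): [5, None, 40, 39, 46, 15, None, None, None, 9, 29]
In a BST, the LCA of p=5, q=29 is the first node v on the
root-to-leaf path with p <= v <= q (go left if both < v, right if both > v).
Walk from root:
  at 5: 5 <= 5 <= 29, this is the LCA
LCA = 5


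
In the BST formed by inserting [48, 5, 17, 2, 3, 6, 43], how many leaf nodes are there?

Tree built from: [48, 5, 17, 2, 3, 6, 43]
Tree (level-order array): [48, 5, None, 2, 17, None, 3, 6, 43]
Rule: A leaf has 0 children.
Per-node child counts:
  node 48: 1 child(ren)
  node 5: 2 child(ren)
  node 2: 1 child(ren)
  node 3: 0 child(ren)
  node 17: 2 child(ren)
  node 6: 0 child(ren)
  node 43: 0 child(ren)
Matching nodes: [3, 6, 43]
Count of leaf nodes: 3


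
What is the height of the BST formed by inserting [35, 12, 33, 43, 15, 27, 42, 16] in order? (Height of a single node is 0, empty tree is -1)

Insertion order: [35, 12, 33, 43, 15, 27, 42, 16]
Tree (level-order array): [35, 12, 43, None, 33, 42, None, 15, None, None, None, None, 27, 16]
Compute height bottom-up (empty subtree = -1):
  height(16) = 1 + max(-1, -1) = 0
  height(27) = 1 + max(0, -1) = 1
  height(15) = 1 + max(-1, 1) = 2
  height(33) = 1 + max(2, -1) = 3
  height(12) = 1 + max(-1, 3) = 4
  height(42) = 1 + max(-1, -1) = 0
  height(43) = 1 + max(0, -1) = 1
  height(35) = 1 + max(4, 1) = 5
Height = 5


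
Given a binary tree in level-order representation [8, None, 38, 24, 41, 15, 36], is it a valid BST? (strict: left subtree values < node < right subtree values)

Level-order array: [8, None, 38, 24, 41, 15, 36]
Validate using subtree bounds (lo, hi): at each node, require lo < value < hi,
then recurse left with hi=value and right with lo=value.
Preorder trace (stopping at first violation):
  at node 8 with bounds (-inf, +inf): OK
  at node 38 with bounds (8, +inf): OK
  at node 24 with bounds (8, 38): OK
  at node 15 with bounds (8, 24): OK
  at node 36 with bounds (24, 38): OK
  at node 41 with bounds (38, +inf): OK
No violation found at any node.
Result: Valid BST


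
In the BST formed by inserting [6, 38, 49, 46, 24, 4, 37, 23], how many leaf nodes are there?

Tree built from: [6, 38, 49, 46, 24, 4, 37, 23]
Tree (level-order array): [6, 4, 38, None, None, 24, 49, 23, 37, 46]
Rule: A leaf has 0 children.
Per-node child counts:
  node 6: 2 child(ren)
  node 4: 0 child(ren)
  node 38: 2 child(ren)
  node 24: 2 child(ren)
  node 23: 0 child(ren)
  node 37: 0 child(ren)
  node 49: 1 child(ren)
  node 46: 0 child(ren)
Matching nodes: [4, 23, 37, 46]
Count of leaf nodes: 4


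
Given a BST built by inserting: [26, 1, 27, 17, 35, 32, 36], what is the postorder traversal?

Tree insertion order: [26, 1, 27, 17, 35, 32, 36]
Tree (level-order array): [26, 1, 27, None, 17, None, 35, None, None, 32, 36]
Postorder traversal: [17, 1, 32, 36, 35, 27, 26]


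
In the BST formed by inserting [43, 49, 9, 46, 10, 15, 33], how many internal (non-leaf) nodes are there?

Tree built from: [43, 49, 9, 46, 10, 15, 33]
Tree (level-order array): [43, 9, 49, None, 10, 46, None, None, 15, None, None, None, 33]
Rule: An internal node has at least one child.
Per-node child counts:
  node 43: 2 child(ren)
  node 9: 1 child(ren)
  node 10: 1 child(ren)
  node 15: 1 child(ren)
  node 33: 0 child(ren)
  node 49: 1 child(ren)
  node 46: 0 child(ren)
Matching nodes: [43, 9, 10, 15, 49]
Count of internal (non-leaf) nodes: 5


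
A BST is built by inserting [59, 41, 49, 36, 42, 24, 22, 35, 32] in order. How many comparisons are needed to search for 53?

Search path for 53: 59 -> 41 -> 49
Found: False
Comparisons: 3


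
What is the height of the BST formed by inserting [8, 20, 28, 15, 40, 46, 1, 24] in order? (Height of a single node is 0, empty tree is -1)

Insertion order: [8, 20, 28, 15, 40, 46, 1, 24]
Tree (level-order array): [8, 1, 20, None, None, 15, 28, None, None, 24, 40, None, None, None, 46]
Compute height bottom-up (empty subtree = -1):
  height(1) = 1 + max(-1, -1) = 0
  height(15) = 1 + max(-1, -1) = 0
  height(24) = 1 + max(-1, -1) = 0
  height(46) = 1 + max(-1, -1) = 0
  height(40) = 1 + max(-1, 0) = 1
  height(28) = 1 + max(0, 1) = 2
  height(20) = 1 + max(0, 2) = 3
  height(8) = 1 + max(0, 3) = 4
Height = 4


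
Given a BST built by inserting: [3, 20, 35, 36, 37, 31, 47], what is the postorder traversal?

Tree insertion order: [3, 20, 35, 36, 37, 31, 47]
Tree (level-order array): [3, None, 20, None, 35, 31, 36, None, None, None, 37, None, 47]
Postorder traversal: [31, 47, 37, 36, 35, 20, 3]


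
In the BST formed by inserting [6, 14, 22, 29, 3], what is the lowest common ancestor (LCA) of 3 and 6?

Tree insertion order: [6, 14, 22, 29, 3]
Tree (level-order array): [6, 3, 14, None, None, None, 22, None, 29]
In a BST, the LCA of p=3, q=6 is the first node v on the
root-to-leaf path with p <= v <= q (go left if both < v, right if both > v).
Walk from root:
  at 6: 3 <= 6 <= 6, this is the LCA
LCA = 6


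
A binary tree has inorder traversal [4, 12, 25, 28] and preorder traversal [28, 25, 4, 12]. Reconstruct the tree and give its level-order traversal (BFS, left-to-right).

Inorder:  [4, 12, 25, 28]
Preorder: [28, 25, 4, 12]
Algorithm: preorder visits root first, so consume preorder in order;
for each root, split the current inorder slice at that value into
left-subtree inorder and right-subtree inorder, then recurse.
Recursive splits:
  root=28; inorder splits into left=[4, 12, 25], right=[]
  root=25; inorder splits into left=[4, 12], right=[]
  root=4; inorder splits into left=[], right=[12]
  root=12; inorder splits into left=[], right=[]
Reconstructed level-order: [28, 25, 4, 12]


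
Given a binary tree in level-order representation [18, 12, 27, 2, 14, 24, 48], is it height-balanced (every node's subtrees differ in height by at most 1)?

Tree (level-order array): [18, 12, 27, 2, 14, 24, 48]
Definition: a tree is height-balanced if, at every node, |h(left) - h(right)| <= 1 (empty subtree has height -1).
Bottom-up per-node check:
  node 2: h_left=-1, h_right=-1, diff=0 [OK], height=0
  node 14: h_left=-1, h_right=-1, diff=0 [OK], height=0
  node 12: h_left=0, h_right=0, diff=0 [OK], height=1
  node 24: h_left=-1, h_right=-1, diff=0 [OK], height=0
  node 48: h_left=-1, h_right=-1, diff=0 [OK], height=0
  node 27: h_left=0, h_right=0, diff=0 [OK], height=1
  node 18: h_left=1, h_right=1, diff=0 [OK], height=2
All nodes satisfy the balance condition.
Result: Balanced


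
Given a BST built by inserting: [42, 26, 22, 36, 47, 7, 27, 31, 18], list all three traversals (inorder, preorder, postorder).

Tree insertion order: [42, 26, 22, 36, 47, 7, 27, 31, 18]
Tree (level-order array): [42, 26, 47, 22, 36, None, None, 7, None, 27, None, None, 18, None, 31]
Inorder (L, root, R): [7, 18, 22, 26, 27, 31, 36, 42, 47]
Preorder (root, L, R): [42, 26, 22, 7, 18, 36, 27, 31, 47]
Postorder (L, R, root): [18, 7, 22, 31, 27, 36, 26, 47, 42]


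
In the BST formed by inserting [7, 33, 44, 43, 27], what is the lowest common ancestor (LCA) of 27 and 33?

Tree insertion order: [7, 33, 44, 43, 27]
Tree (level-order array): [7, None, 33, 27, 44, None, None, 43]
In a BST, the LCA of p=27, q=33 is the first node v on the
root-to-leaf path with p <= v <= q (go left if both < v, right if both > v).
Walk from root:
  at 7: both 27 and 33 > 7, go right
  at 33: 27 <= 33 <= 33, this is the LCA
LCA = 33


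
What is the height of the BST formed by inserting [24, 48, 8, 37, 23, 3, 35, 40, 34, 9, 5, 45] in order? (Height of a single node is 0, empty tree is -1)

Insertion order: [24, 48, 8, 37, 23, 3, 35, 40, 34, 9, 5, 45]
Tree (level-order array): [24, 8, 48, 3, 23, 37, None, None, 5, 9, None, 35, 40, None, None, None, None, 34, None, None, 45]
Compute height bottom-up (empty subtree = -1):
  height(5) = 1 + max(-1, -1) = 0
  height(3) = 1 + max(-1, 0) = 1
  height(9) = 1 + max(-1, -1) = 0
  height(23) = 1 + max(0, -1) = 1
  height(8) = 1 + max(1, 1) = 2
  height(34) = 1 + max(-1, -1) = 0
  height(35) = 1 + max(0, -1) = 1
  height(45) = 1 + max(-1, -1) = 0
  height(40) = 1 + max(-1, 0) = 1
  height(37) = 1 + max(1, 1) = 2
  height(48) = 1 + max(2, -1) = 3
  height(24) = 1 + max(2, 3) = 4
Height = 4


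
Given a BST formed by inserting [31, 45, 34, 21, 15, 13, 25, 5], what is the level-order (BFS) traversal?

Tree insertion order: [31, 45, 34, 21, 15, 13, 25, 5]
Tree (level-order array): [31, 21, 45, 15, 25, 34, None, 13, None, None, None, None, None, 5]
BFS from the root, enqueuing left then right child of each popped node:
  queue [31] -> pop 31, enqueue [21, 45], visited so far: [31]
  queue [21, 45] -> pop 21, enqueue [15, 25], visited so far: [31, 21]
  queue [45, 15, 25] -> pop 45, enqueue [34], visited so far: [31, 21, 45]
  queue [15, 25, 34] -> pop 15, enqueue [13], visited so far: [31, 21, 45, 15]
  queue [25, 34, 13] -> pop 25, enqueue [none], visited so far: [31, 21, 45, 15, 25]
  queue [34, 13] -> pop 34, enqueue [none], visited so far: [31, 21, 45, 15, 25, 34]
  queue [13] -> pop 13, enqueue [5], visited so far: [31, 21, 45, 15, 25, 34, 13]
  queue [5] -> pop 5, enqueue [none], visited so far: [31, 21, 45, 15, 25, 34, 13, 5]
Result: [31, 21, 45, 15, 25, 34, 13, 5]


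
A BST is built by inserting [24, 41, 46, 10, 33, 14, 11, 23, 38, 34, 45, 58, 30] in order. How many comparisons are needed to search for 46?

Search path for 46: 24 -> 41 -> 46
Found: True
Comparisons: 3


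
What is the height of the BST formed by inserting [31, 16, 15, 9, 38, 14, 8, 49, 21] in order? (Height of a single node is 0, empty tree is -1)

Insertion order: [31, 16, 15, 9, 38, 14, 8, 49, 21]
Tree (level-order array): [31, 16, 38, 15, 21, None, 49, 9, None, None, None, None, None, 8, 14]
Compute height bottom-up (empty subtree = -1):
  height(8) = 1 + max(-1, -1) = 0
  height(14) = 1 + max(-1, -1) = 0
  height(9) = 1 + max(0, 0) = 1
  height(15) = 1 + max(1, -1) = 2
  height(21) = 1 + max(-1, -1) = 0
  height(16) = 1 + max(2, 0) = 3
  height(49) = 1 + max(-1, -1) = 0
  height(38) = 1 + max(-1, 0) = 1
  height(31) = 1 + max(3, 1) = 4
Height = 4


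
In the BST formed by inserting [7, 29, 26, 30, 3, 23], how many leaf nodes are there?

Tree built from: [7, 29, 26, 30, 3, 23]
Tree (level-order array): [7, 3, 29, None, None, 26, 30, 23]
Rule: A leaf has 0 children.
Per-node child counts:
  node 7: 2 child(ren)
  node 3: 0 child(ren)
  node 29: 2 child(ren)
  node 26: 1 child(ren)
  node 23: 0 child(ren)
  node 30: 0 child(ren)
Matching nodes: [3, 23, 30]
Count of leaf nodes: 3


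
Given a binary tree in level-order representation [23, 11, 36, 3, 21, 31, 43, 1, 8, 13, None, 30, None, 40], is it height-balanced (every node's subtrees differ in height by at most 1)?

Tree (level-order array): [23, 11, 36, 3, 21, 31, 43, 1, 8, 13, None, 30, None, 40]
Definition: a tree is height-balanced if, at every node, |h(left) - h(right)| <= 1 (empty subtree has height -1).
Bottom-up per-node check:
  node 1: h_left=-1, h_right=-1, diff=0 [OK], height=0
  node 8: h_left=-1, h_right=-1, diff=0 [OK], height=0
  node 3: h_left=0, h_right=0, diff=0 [OK], height=1
  node 13: h_left=-1, h_right=-1, diff=0 [OK], height=0
  node 21: h_left=0, h_right=-1, diff=1 [OK], height=1
  node 11: h_left=1, h_right=1, diff=0 [OK], height=2
  node 30: h_left=-1, h_right=-1, diff=0 [OK], height=0
  node 31: h_left=0, h_right=-1, diff=1 [OK], height=1
  node 40: h_left=-1, h_right=-1, diff=0 [OK], height=0
  node 43: h_left=0, h_right=-1, diff=1 [OK], height=1
  node 36: h_left=1, h_right=1, diff=0 [OK], height=2
  node 23: h_left=2, h_right=2, diff=0 [OK], height=3
All nodes satisfy the balance condition.
Result: Balanced


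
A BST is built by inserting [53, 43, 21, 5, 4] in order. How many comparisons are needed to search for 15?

Search path for 15: 53 -> 43 -> 21 -> 5
Found: False
Comparisons: 4


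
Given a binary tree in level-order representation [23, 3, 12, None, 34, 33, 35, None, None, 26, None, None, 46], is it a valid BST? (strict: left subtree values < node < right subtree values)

Level-order array: [23, 3, 12, None, 34, 33, 35, None, None, 26, None, None, 46]
Validate using subtree bounds (lo, hi): at each node, require lo < value < hi,
then recurse left with hi=value and right with lo=value.
Preorder trace (stopping at first violation):
  at node 23 with bounds (-inf, +inf): OK
  at node 3 with bounds (-inf, 23): OK
  at node 34 with bounds (3, 23): VIOLATION
Node 34 violates its bound: not (3 < 34 < 23).
Result: Not a valid BST


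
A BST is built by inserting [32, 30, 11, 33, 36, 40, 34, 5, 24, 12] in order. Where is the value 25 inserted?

Starting tree (level order): [32, 30, 33, 11, None, None, 36, 5, 24, 34, 40, None, None, 12]
Insertion path: 32 -> 30 -> 11 -> 24
Result: insert 25 as right child of 24
Final tree (level order): [32, 30, 33, 11, None, None, 36, 5, 24, 34, 40, None, None, 12, 25]


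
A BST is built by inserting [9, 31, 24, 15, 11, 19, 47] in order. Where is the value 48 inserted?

Starting tree (level order): [9, None, 31, 24, 47, 15, None, None, None, 11, 19]
Insertion path: 9 -> 31 -> 47
Result: insert 48 as right child of 47
Final tree (level order): [9, None, 31, 24, 47, 15, None, None, 48, 11, 19]


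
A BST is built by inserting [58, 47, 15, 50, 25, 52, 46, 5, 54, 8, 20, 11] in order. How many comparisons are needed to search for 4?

Search path for 4: 58 -> 47 -> 15 -> 5
Found: False
Comparisons: 4


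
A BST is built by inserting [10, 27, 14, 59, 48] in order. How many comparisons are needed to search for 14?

Search path for 14: 10 -> 27 -> 14
Found: True
Comparisons: 3


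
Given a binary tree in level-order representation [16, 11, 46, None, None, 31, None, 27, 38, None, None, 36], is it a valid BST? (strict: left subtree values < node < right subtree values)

Level-order array: [16, 11, 46, None, None, 31, None, 27, 38, None, None, 36]
Validate using subtree bounds (lo, hi): at each node, require lo < value < hi,
then recurse left with hi=value and right with lo=value.
Preorder trace (stopping at first violation):
  at node 16 with bounds (-inf, +inf): OK
  at node 11 with bounds (-inf, 16): OK
  at node 46 with bounds (16, +inf): OK
  at node 31 with bounds (16, 46): OK
  at node 27 with bounds (16, 31): OK
  at node 38 with bounds (31, 46): OK
  at node 36 with bounds (31, 38): OK
No violation found at any node.
Result: Valid BST


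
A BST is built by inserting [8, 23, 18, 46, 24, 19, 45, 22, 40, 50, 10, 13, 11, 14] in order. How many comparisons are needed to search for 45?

Search path for 45: 8 -> 23 -> 46 -> 24 -> 45
Found: True
Comparisons: 5


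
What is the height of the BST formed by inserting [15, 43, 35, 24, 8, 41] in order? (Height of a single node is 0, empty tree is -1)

Insertion order: [15, 43, 35, 24, 8, 41]
Tree (level-order array): [15, 8, 43, None, None, 35, None, 24, 41]
Compute height bottom-up (empty subtree = -1):
  height(8) = 1 + max(-1, -1) = 0
  height(24) = 1 + max(-1, -1) = 0
  height(41) = 1 + max(-1, -1) = 0
  height(35) = 1 + max(0, 0) = 1
  height(43) = 1 + max(1, -1) = 2
  height(15) = 1 + max(0, 2) = 3
Height = 3


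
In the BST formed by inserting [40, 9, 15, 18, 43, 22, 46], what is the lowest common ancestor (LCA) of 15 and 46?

Tree insertion order: [40, 9, 15, 18, 43, 22, 46]
Tree (level-order array): [40, 9, 43, None, 15, None, 46, None, 18, None, None, None, 22]
In a BST, the LCA of p=15, q=46 is the first node v on the
root-to-leaf path with p <= v <= q (go left if both < v, right if both > v).
Walk from root:
  at 40: 15 <= 40 <= 46, this is the LCA
LCA = 40


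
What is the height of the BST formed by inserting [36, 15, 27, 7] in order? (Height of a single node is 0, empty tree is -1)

Insertion order: [36, 15, 27, 7]
Tree (level-order array): [36, 15, None, 7, 27]
Compute height bottom-up (empty subtree = -1):
  height(7) = 1 + max(-1, -1) = 0
  height(27) = 1 + max(-1, -1) = 0
  height(15) = 1 + max(0, 0) = 1
  height(36) = 1 + max(1, -1) = 2
Height = 2


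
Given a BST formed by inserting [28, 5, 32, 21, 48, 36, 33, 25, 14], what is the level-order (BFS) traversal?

Tree insertion order: [28, 5, 32, 21, 48, 36, 33, 25, 14]
Tree (level-order array): [28, 5, 32, None, 21, None, 48, 14, 25, 36, None, None, None, None, None, 33]
BFS from the root, enqueuing left then right child of each popped node:
  queue [28] -> pop 28, enqueue [5, 32], visited so far: [28]
  queue [5, 32] -> pop 5, enqueue [21], visited so far: [28, 5]
  queue [32, 21] -> pop 32, enqueue [48], visited so far: [28, 5, 32]
  queue [21, 48] -> pop 21, enqueue [14, 25], visited so far: [28, 5, 32, 21]
  queue [48, 14, 25] -> pop 48, enqueue [36], visited so far: [28, 5, 32, 21, 48]
  queue [14, 25, 36] -> pop 14, enqueue [none], visited so far: [28, 5, 32, 21, 48, 14]
  queue [25, 36] -> pop 25, enqueue [none], visited so far: [28, 5, 32, 21, 48, 14, 25]
  queue [36] -> pop 36, enqueue [33], visited so far: [28, 5, 32, 21, 48, 14, 25, 36]
  queue [33] -> pop 33, enqueue [none], visited so far: [28, 5, 32, 21, 48, 14, 25, 36, 33]
Result: [28, 5, 32, 21, 48, 14, 25, 36, 33]


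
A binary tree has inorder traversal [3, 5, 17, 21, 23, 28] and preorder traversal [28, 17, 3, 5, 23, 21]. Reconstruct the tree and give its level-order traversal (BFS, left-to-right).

Inorder:  [3, 5, 17, 21, 23, 28]
Preorder: [28, 17, 3, 5, 23, 21]
Algorithm: preorder visits root first, so consume preorder in order;
for each root, split the current inorder slice at that value into
left-subtree inorder and right-subtree inorder, then recurse.
Recursive splits:
  root=28; inorder splits into left=[3, 5, 17, 21, 23], right=[]
  root=17; inorder splits into left=[3, 5], right=[21, 23]
  root=3; inorder splits into left=[], right=[5]
  root=5; inorder splits into left=[], right=[]
  root=23; inorder splits into left=[21], right=[]
  root=21; inorder splits into left=[], right=[]
Reconstructed level-order: [28, 17, 3, 23, 5, 21]


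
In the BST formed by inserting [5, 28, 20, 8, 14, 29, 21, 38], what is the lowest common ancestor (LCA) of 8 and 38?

Tree insertion order: [5, 28, 20, 8, 14, 29, 21, 38]
Tree (level-order array): [5, None, 28, 20, 29, 8, 21, None, 38, None, 14]
In a BST, the LCA of p=8, q=38 is the first node v on the
root-to-leaf path with p <= v <= q (go left if both < v, right if both > v).
Walk from root:
  at 5: both 8 and 38 > 5, go right
  at 28: 8 <= 28 <= 38, this is the LCA
LCA = 28


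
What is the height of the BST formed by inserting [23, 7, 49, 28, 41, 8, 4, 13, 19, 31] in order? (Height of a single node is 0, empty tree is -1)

Insertion order: [23, 7, 49, 28, 41, 8, 4, 13, 19, 31]
Tree (level-order array): [23, 7, 49, 4, 8, 28, None, None, None, None, 13, None, 41, None, 19, 31]
Compute height bottom-up (empty subtree = -1):
  height(4) = 1 + max(-1, -1) = 0
  height(19) = 1 + max(-1, -1) = 0
  height(13) = 1 + max(-1, 0) = 1
  height(8) = 1 + max(-1, 1) = 2
  height(7) = 1 + max(0, 2) = 3
  height(31) = 1 + max(-1, -1) = 0
  height(41) = 1 + max(0, -1) = 1
  height(28) = 1 + max(-1, 1) = 2
  height(49) = 1 + max(2, -1) = 3
  height(23) = 1 + max(3, 3) = 4
Height = 4


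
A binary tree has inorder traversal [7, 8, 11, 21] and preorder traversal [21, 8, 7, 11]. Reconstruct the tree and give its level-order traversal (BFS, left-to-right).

Inorder:  [7, 8, 11, 21]
Preorder: [21, 8, 7, 11]
Algorithm: preorder visits root first, so consume preorder in order;
for each root, split the current inorder slice at that value into
left-subtree inorder and right-subtree inorder, then recurse.
Recursive splits:
  root=21; inorder splits into left=[7, 8, 11], right=[]
  root=8; inorder splits into left=[7], right=[11]
  root=7; inorder splits into left=[], right=[]
  root=11; inorder splits into left=[], right=[]
Reconstructed level-order: [21, 8, 7, 11]


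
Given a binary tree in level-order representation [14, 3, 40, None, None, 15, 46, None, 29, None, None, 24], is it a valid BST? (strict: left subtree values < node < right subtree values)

Level-order array: [14, 3, 40, None, None, 15, 46, None, 29, None, None, 24]
Validate using subtree bounds (lo, hi): at each node, require lo < value < hi,
then recurse left with hi=value and right with lo=value.
Preorder trace (stopping at first violation):
  at node 14 with bounds (-inf, +inf): OK
  at node 3 with bounds (-inf, 14): OK
  at node 40 with bounds (14, +inf): OK
  at node 15 with bounds (14, 40): OK
  at node 29 with bounds (15, 40): OK
  at node 24 with bounds (15, 29): OK
  at node 46 with bounds (40, +inf): OK
No violation found at any node.
Result: Valid BST


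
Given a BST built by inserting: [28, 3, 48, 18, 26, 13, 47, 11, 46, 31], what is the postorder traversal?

Tree insertion order: [28, 3, 48, 18, 26, 13, 47, 11, 46, 31]
Tree (level-order array): [28, 3, 48, None, 18, 47, None, 13, 26, 46, None, 11, None, None, None, 31]
Postorder traversal: [11, 13, 26, 18, 3, 31, 46, 47, 48, 28]


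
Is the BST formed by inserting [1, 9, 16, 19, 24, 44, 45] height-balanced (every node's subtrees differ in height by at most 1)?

Tree (level-order array): [1, None, 9, None, 16, None, 19, None, 24, None, 44, None, 45]
Definition: a tree is height-balanced if, at every node, |h(left) - h(right)| <= 1 (empty subtree has height -1).
Bottom-up per-node check:
  node 45: h_left=-1, h_right=-1, diff=0 [OK], height=0
  node 44: h_left=-1, h_right=0, diff=1 [OK], height=1
  node 24: h_left=-1, h_right=1, diff=2 [FAIL (|-1-1|=2 > 1)], height=2
  node 19: h_left=-1, h_right=2, diff=3 [FAIL (|-1-2|=3 > 1)], height=3
  node 16: h_left=-1, h_right=3, diff=4 [FAIL (|-1-3|=4 > 1)], height=4
  node 9: h_left=-1, h_right=4, diff=5 [FAIL (|-1-4|=5 > 1)], height=5
  node 1: h_left=-1, h_right=5, diff=6 [FAIL (|-1-5|=6 > 1)], height=6
Node 24 violates the condition: |-1 - 1| = 2 > 1.
Result: Not balanced


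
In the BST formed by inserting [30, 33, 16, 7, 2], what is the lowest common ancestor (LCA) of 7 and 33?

Tree insertion order: [30, 33, 16, 7, 2]
Tree (level-order array): [30, 16, 33, 7, None, None, None, 2]
In a BST, the LCA of p=7, q=33 is the first node v on the
root-to-leaf path with p <= v <= q (go left if both < v, right if both > v).
Walk from root:
  at 30: 7 <= 30 <= 33, this is the LCA
LCA = 30


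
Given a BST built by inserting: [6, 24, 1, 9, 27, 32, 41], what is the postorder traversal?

Tree insertion order: [6, 24, 1, 9, 27, 32, 41]
Tree (level-order array): [6, 1, 24, None, None, 9, 27, None, None, None, 32, None, 41]
Postorder traversal: [1, 9, 41, 32, 27, 24, 6]


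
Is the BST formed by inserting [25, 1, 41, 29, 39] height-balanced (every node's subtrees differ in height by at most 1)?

Tree (level-order array): [25, 1, 41, None, None, 29, None, None, 39]
Definition: a tree is height-balanced if, at every node, |h(left) - h(right)| <= 1 (empty subtree has height -1).
Bottom-up per-node check:
  node 1: h_left=-1, h_right=-1, diff=0 [OK], height=0
  node 39: h_left=-1, h_right=-1, diff=0 [OK], height=0
  node 29: h_left=-1, h_right=0, diff=1 [OK], height=1
  node 41: h_left=1, h_right=-1, diff=2 [FAIL (|1--1|=2 > 1)], height=2
  node 25: h_left=0, h_right=2, diff=2 [FAIL (|0-2|=2 > 1)], height=3
Node 41 violates the condition: |1 - -1| = 2 > 1.
Result: Not balanced


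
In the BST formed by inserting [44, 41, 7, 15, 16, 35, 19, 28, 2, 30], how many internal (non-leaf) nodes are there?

Tree built from: [44, 41, 7, 15, 16, 35, 19, 28, 2, 30]
Tree (level-order array): [44, 41, None, 7, None, 2, 15, None, None, None, 16, None, 35, 19, None, None, 28, None, 30]
Rule: An internal node has at least one child.
Per-node child counts:
  node 44: 1 child(ren)
  node 41: 1 child(ren)
  node 7: 2 child(ren)
  node 2: 0 child(ren)
  node 15: 1 child(ren)
  node 16: 1 child(ren)
  node 35: 1 child(ren)
  node 19: 1 child(ren)
  node 28: 1 child(ren)
  node 30: 0 child(ren)
Matching nodes: [44, 41, 7, 15, 16, 35, 19, 28]
Count of internal (non-leaf) nodes: 8
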